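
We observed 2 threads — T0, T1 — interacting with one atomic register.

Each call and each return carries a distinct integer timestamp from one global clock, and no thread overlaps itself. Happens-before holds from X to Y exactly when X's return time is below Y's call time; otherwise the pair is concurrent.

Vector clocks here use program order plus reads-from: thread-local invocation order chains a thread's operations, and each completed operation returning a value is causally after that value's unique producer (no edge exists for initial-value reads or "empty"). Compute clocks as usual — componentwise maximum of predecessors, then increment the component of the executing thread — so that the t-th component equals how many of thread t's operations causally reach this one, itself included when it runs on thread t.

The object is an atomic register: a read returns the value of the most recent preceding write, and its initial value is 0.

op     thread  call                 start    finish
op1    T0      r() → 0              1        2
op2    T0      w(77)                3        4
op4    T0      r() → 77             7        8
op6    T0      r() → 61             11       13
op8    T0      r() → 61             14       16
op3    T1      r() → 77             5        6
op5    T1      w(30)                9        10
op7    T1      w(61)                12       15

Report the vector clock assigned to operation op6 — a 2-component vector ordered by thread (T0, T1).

(4, 3)

invoked at 1, op1 has no predecessors; its own T0 bump gives (1, 0)
from VC(op1)=(1, 0), op2 (invoked 3) maxes components and bumps T0 → (2, 0)
from VC(op2)=(2, 0), op3 (invoked 5) maxes components and bumps T1 → (2, 1)
from VC(op2)=(2, 0), op4 (invoked 7) maxes components and bumps T0 → (3, 0)
from VC(op3)=(2, 1), op5 (invoked 9) maxes components and bumps T1 → (2, 2)
from VC(op5)=(2, 2), op7 (invoked 12) maxes components and bumps T1 → (2, 3)
from VC(op4)=(3, 0), VC(op7)=(2, 3), op6 (invoked 11) maxes components and bumps T0 → (4, 3)
from VC(op6)=(4, 3), VC(op7)=(2, 3), op8 (invoked 14) maxes components and bumps T0 → (5, 3)
target: VC(op6) = (4, 3)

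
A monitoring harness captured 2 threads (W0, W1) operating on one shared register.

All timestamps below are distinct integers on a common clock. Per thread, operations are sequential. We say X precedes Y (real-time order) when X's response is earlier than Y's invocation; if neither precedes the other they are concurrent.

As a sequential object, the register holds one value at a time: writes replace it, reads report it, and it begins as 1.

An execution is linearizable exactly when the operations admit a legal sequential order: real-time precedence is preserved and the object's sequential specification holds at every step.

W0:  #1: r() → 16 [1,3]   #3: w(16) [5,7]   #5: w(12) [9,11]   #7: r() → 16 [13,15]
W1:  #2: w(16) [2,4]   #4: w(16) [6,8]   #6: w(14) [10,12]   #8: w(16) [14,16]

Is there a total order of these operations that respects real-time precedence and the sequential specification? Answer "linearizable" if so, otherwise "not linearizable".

linearizable

a witness: #2, #1, #3, #4, #5, #6, #8, #7
step 1: #2 w(16) — value 16
step 2: #1 r() → 16 — value 16
step 3: #3 w(16) — value 16
step 4: #4 w(16) — value 16
step 5: #5 w(12) — value 12
step 6: #6 w(14) — value 14
step 7: #8 w(16) — value 16
step 8: #7 r() → 16 — value 16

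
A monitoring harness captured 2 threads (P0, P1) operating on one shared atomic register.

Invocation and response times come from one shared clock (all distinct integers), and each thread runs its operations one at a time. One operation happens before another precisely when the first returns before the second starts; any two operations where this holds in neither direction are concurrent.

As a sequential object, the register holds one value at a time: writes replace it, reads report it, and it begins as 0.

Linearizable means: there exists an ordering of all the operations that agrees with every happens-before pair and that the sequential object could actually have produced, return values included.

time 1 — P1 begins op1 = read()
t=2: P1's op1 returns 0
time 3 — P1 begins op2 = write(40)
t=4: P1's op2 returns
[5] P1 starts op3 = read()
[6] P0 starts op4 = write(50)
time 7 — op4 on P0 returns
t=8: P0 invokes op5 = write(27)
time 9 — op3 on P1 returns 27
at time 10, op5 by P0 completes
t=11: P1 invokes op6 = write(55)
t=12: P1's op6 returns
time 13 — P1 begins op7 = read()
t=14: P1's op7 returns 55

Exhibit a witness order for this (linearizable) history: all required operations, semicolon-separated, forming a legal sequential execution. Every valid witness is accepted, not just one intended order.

op1; op2; op4; op5; op3; op6; op7

1. op1 read() → 0, leaving value 0
2. op2 write(40), leaving value 40
3. op4 write(50), leaving value 50
4. op5 write(27), leaving value 27
5. op3 read() → 27, leaving value 27
6. op6 write(55), leaving value 55
7. op7 read() → 55, leaving value 55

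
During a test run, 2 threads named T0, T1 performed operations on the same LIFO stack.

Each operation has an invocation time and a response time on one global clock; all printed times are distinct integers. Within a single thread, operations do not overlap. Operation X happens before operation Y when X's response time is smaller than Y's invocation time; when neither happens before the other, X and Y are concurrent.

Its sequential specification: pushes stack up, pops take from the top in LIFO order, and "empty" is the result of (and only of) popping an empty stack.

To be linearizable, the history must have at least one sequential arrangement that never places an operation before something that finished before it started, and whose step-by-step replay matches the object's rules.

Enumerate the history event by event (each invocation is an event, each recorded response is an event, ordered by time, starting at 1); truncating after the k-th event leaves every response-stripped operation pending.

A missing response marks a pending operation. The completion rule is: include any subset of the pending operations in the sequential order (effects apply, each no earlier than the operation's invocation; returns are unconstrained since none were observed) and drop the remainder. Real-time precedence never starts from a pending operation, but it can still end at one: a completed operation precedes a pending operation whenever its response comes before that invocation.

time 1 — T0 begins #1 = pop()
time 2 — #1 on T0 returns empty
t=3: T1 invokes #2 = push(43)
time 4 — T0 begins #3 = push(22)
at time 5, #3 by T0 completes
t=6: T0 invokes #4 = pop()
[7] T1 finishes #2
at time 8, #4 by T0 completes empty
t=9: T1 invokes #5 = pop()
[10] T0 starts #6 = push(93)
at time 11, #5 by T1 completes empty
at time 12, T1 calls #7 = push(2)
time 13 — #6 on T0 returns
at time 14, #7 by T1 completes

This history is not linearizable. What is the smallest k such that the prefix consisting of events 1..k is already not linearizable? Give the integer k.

8

a valid linearization of events 1..7 exists, for instance #1, #2, #3:
step 1: #1 pop() → empty — stack <>
step 2: #2 push(43) — stack <43>
step 3: #3 push(22) — stack <43,22>
include event 8 — #4 responding at 8 — and every candidate order breaks
one such order, #1, #2, #3, #4, breaks at step 4 where #4 pop() → empty is illegal
one such order, #1, #3, #2, #4, breaks at step 4 where #4 pop() → empty is illegal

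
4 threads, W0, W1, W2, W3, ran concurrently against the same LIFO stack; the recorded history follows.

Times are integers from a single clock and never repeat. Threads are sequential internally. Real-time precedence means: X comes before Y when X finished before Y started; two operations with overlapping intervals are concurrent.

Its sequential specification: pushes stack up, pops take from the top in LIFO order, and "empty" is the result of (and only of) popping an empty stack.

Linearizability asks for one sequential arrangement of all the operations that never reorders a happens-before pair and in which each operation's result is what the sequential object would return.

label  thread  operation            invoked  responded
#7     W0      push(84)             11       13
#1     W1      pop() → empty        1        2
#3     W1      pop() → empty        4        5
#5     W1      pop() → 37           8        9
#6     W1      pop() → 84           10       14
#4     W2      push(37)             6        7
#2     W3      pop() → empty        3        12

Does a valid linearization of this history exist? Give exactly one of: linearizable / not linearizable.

linearizable

witness order: #1, #2, #3, #4, #5, #7, #6
after step 1 (#1 pop() → empty): stack <>
after step 2 (#2 pop() → empty): stack <>
after step 3 (#3 pop() → empty): stack <>
after step 4 (#4 push(37)): stack <37>
after step 5 (#5 pop() → 37): stack <>
after step 6 (#7 push(84)): stack <84>
after step 7 (#6 pop() → 84): stack <>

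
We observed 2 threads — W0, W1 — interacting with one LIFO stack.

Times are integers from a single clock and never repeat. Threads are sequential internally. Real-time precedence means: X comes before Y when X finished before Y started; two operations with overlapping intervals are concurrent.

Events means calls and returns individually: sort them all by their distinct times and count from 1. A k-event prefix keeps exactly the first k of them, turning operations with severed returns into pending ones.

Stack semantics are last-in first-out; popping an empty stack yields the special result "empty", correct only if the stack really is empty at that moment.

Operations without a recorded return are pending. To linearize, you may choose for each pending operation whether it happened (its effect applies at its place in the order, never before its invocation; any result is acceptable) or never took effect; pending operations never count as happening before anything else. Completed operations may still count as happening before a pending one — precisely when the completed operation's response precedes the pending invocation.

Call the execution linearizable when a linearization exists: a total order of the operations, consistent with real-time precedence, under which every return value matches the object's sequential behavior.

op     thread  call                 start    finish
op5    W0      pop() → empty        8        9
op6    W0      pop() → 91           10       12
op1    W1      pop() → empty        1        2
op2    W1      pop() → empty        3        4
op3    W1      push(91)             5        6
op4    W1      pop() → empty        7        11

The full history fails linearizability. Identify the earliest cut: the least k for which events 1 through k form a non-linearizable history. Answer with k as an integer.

11

events 1..10 are linearizable; a witness order is op1, op2, op3, op4, op5:
step 1: op1 pop() → empty — stack <>
step 2: op2 pop() → empty — stack <>
step 3: op3 push(91) — stack <91>
step 4: op4 pop() (pending, included) — stack <>
step 5: op5 pop() → empty — stack <>
with event 11 included (op4 responding at time 11), all real-time-consistent orders fail
include/drop combinations of the 1 pending operation (op6) were all tried; none helps
e.g. op1, op2, op3, op4, op5 (pending dropped): illegal at step 4, since op4 pop() → empty cannot apply there
e.g. op1, op2, op3, op5, op4 (pending dropped): illegal at step 4, since op5 pop() → empty cannot apply there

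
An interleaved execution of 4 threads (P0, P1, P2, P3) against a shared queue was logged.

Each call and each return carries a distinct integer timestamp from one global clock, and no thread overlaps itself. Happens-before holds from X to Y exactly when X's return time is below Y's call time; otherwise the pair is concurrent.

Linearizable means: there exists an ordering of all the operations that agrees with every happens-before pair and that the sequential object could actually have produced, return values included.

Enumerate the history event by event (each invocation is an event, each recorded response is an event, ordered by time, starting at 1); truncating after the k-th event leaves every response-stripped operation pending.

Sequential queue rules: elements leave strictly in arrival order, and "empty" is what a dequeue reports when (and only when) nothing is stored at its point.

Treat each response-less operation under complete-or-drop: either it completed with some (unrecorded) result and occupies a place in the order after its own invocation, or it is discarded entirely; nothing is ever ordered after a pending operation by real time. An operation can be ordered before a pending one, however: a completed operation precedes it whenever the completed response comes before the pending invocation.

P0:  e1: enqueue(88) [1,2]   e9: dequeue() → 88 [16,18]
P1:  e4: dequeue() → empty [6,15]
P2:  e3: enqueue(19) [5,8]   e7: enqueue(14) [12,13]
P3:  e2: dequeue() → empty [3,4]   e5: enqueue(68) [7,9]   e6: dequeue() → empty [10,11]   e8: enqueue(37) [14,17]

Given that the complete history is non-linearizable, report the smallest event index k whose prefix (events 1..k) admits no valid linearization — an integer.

a valid linearization of events 1..3 exists, for instance e1:
after step 1 (e1 enqueue(88)): queue <88>
include event 4 — e2 responding at 4 — and every candidate order breaks
take e1, e2: step 2 already fails, because e2 dequeue() → empty cannot occur there

4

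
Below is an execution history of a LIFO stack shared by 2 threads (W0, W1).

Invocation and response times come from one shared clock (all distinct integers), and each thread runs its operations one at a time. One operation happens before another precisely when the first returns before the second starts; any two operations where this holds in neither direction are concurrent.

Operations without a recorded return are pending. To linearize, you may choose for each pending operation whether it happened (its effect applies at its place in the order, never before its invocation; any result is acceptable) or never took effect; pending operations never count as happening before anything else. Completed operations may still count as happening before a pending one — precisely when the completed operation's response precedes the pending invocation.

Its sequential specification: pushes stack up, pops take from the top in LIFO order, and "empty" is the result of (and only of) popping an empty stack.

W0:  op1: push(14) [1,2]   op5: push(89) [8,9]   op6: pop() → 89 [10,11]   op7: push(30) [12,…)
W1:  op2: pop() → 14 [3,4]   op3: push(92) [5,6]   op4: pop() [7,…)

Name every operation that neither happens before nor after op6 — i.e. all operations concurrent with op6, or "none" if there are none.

op6 spans [10,11]; an op avoiding the whole window 10..11 is ordered, any other is concurrent
op1 [1,2]: before
op2 [3,4]: before
op3 [5,6]: before
op4 [7,…): concurrent
op5 [8,9]: before
op7 [12,…): after

op4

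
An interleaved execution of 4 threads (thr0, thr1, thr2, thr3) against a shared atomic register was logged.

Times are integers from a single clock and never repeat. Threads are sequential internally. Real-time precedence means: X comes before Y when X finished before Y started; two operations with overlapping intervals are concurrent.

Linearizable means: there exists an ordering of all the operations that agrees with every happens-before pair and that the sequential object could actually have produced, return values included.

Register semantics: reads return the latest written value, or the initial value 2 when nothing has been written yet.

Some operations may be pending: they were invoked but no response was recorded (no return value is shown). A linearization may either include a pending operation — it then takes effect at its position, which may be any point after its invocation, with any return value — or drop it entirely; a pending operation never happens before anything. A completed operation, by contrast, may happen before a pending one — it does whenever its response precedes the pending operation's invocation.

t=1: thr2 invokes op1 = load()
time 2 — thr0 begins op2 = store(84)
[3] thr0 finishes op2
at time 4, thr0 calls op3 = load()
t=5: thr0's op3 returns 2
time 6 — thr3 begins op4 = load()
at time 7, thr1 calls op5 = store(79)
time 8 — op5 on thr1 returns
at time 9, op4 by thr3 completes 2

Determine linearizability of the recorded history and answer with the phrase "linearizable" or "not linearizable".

not linearizable

events 1..4 are fine; event 5 — the response of op3 at time 5 — makes the prefix non-linearizable
the sole real-time-consistent order of 2 completed operations fails the atomic register replay
completion choices over the 1 pending operation (op1) were checked; none helps
take op2, op3 (pending dropped): step 2 already fails, because op3 load() → 2 cannot occur there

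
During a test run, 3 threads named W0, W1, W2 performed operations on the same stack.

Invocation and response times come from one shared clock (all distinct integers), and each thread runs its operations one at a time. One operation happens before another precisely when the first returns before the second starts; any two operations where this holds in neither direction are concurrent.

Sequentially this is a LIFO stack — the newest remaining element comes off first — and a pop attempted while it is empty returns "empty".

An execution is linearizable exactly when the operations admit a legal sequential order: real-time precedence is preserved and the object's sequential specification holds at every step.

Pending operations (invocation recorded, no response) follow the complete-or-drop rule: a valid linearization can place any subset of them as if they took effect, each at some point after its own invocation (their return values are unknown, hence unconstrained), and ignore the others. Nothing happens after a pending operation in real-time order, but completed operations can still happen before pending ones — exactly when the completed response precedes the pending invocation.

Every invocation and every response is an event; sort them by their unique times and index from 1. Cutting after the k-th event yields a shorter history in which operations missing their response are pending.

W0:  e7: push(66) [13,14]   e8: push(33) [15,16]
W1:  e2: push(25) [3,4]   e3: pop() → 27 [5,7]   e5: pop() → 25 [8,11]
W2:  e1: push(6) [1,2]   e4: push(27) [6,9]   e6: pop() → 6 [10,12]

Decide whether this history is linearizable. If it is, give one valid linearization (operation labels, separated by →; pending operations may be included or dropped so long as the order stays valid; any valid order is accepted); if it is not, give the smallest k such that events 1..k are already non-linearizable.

linearizable — witness: e1 → e2 → e4 → e3 → e5 → e6 → e7 → e8

step 1: e1 push(6) — stack <6>
step 2: e2 push(25) — stack <6,25>
step 3: e4 push(27) — stack <6,25,27>
step 4: e3 pop() → 27 — stack <6,25>
step 5: e5 pop() → 25 — stack <6>
step 6: e6 pop() → 6 — stack <>
step 7: e7 push(66) — stack <66>
step 8: e8 push(33) — stack <66,33>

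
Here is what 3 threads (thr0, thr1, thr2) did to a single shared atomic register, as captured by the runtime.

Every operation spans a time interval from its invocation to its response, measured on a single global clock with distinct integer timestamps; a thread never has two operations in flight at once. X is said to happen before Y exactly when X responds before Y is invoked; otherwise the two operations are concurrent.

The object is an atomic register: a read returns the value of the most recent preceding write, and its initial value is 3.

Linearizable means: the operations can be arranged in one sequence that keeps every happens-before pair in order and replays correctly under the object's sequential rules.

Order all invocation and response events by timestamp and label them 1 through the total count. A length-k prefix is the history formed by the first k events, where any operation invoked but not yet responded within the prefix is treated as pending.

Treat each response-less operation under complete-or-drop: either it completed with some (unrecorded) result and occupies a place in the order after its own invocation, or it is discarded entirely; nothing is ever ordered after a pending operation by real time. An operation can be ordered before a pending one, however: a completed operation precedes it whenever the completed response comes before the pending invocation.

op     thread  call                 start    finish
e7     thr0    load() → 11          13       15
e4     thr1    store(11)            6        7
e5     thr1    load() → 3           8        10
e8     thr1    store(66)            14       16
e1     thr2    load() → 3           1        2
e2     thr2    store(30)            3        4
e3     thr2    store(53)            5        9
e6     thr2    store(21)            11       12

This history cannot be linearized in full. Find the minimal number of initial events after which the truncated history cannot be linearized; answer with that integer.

events 1..9 are still linearizable — one witness is e1, e2, e3, e4:
step 1: e1 load() → 3 — value 3
step 2: e2 store(30) — value 30
step 3: e3 store(53) — value 53
step 4: e4 store(11) — value 11
at event 10 (e5's time-10 response) nothing linearizes any more
one such order, e1, e2, e3, e4, e5, breaks at step 5 where e5 load() → 3 is illegal
one such order, e1, e2, e4, e3, e5, breaks at step 5 where e5 load() → 3 is illegal

10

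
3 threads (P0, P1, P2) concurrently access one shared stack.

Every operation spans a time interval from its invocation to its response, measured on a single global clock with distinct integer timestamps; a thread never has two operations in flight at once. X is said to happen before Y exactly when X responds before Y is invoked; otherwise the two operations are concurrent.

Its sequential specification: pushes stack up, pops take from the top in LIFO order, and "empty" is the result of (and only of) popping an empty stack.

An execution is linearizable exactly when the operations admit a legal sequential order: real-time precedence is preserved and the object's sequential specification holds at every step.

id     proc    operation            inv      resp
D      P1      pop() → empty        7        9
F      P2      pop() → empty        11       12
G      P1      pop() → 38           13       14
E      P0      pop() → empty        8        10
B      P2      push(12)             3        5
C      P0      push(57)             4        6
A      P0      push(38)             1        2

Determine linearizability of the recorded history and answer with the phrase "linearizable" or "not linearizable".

cut after 8 events: linearizable; cut after 9 events (D responds, time 9): not linearizable
checked exhaustively: 2 real-time-consistent orders of 4 completed operations, zero legal stack replays
every completion of the 1 pending operation (E) was checked; none linearizes
for example A, B, C, D (pending dropped) fails at step 4: D pop() → empty is not legal there
for example A, C, B, D (pending dropped) fails at step 4: D pop() → empty is not legal there

not linearizable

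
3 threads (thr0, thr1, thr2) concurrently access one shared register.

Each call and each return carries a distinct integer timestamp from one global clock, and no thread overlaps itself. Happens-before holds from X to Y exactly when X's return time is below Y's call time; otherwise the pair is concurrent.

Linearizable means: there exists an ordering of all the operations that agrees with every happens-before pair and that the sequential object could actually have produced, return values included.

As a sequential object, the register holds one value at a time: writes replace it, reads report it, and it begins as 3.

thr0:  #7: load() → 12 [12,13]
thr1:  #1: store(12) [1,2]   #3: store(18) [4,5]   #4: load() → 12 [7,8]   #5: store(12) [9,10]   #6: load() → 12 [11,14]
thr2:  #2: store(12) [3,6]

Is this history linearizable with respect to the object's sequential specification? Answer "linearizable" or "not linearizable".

linearizable

a witness: #1, #3, #2, #4, #5, #6, #7
after step 1 (#1 store(12)): value 12
after step 2 (#3 store(18)): value 18
after step 3 (#2 store(12)): value 12
after step 4 (#4 load() → 12): value 12
after step 5 (#5 store(12)): value 12
after step 6 (#6 load() → 12): value 12
after step 7 (#7 load() → 12): value 12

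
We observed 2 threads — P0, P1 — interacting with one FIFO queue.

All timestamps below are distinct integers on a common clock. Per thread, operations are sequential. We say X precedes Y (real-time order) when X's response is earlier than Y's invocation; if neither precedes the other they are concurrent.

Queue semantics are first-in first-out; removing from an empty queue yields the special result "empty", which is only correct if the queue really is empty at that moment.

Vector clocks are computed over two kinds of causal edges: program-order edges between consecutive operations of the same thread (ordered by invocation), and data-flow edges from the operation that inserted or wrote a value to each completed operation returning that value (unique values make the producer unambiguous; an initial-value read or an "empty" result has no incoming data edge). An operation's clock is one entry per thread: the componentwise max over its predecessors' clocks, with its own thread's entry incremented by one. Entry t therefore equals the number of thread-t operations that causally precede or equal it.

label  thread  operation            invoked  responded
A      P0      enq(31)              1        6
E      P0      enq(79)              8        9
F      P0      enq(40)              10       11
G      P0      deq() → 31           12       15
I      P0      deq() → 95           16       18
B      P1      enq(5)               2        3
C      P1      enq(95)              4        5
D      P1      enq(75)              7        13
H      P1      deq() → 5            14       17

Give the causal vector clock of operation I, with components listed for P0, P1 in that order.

(5, 2)

B (invocation 2): nothing precedes it; P1's component alone gives (0, 1)
A (invocation 1): nothing precedes it; P0's component alone gives (1, 0)
C, invoked 4, takes VC(B)=(0, 1) under max, adds 1 for P1 → (0, 2)
E, invoked 8, takes VC(A)=(1, 0) under max, adds 1 for P0 → (2, 0)
D, invoked 7, takes VC(C)=(0, 2) under max, adds 1 for P1 → (0, 3)
F, invoked 10, takes VC(E)=(2, 0) under max, adds 1 for P0 → (3, 0)
H, invoked 14, takes VC(B)=(0, 1), VC(D)=(0, 3) under max, adds 1 for P1 → (0, 4)
G, invoked 12, takes VC(A)=(1, 0), VC(F)=(3, 0) under max, adds 1 for P0 → (4, 0)
I, invoked 16, takes VC(C)=(0, 2), VC(G)=(4, 0) under max, adds 1 for P0 → (5, 2)
target: VC(I) = (5, 2)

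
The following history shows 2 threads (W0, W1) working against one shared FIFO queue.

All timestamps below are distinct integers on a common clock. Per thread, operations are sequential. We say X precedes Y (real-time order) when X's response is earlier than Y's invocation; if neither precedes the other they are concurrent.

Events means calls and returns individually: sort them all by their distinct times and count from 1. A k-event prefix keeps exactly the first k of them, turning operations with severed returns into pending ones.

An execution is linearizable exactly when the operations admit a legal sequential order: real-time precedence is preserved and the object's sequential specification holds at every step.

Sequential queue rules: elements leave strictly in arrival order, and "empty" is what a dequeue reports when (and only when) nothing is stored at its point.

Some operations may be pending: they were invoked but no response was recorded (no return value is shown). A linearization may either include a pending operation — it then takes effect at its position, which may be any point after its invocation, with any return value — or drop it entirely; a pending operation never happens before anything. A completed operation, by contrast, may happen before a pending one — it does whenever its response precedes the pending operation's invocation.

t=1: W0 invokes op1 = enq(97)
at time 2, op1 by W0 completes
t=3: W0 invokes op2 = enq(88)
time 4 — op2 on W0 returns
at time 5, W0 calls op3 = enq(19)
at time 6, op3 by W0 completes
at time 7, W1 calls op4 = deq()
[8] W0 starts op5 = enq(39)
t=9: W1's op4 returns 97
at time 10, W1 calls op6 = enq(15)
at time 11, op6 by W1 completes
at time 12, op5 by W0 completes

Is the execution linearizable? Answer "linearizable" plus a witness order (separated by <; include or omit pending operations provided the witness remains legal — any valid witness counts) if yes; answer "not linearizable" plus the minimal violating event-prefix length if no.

linearizable — witness: op1 < op2 < op3 < op4 < op5 < op6

step 1: op1 enq(97) — queue <97>
step 2: op2 enq(88) — queue <97,88>
step 3: op3 enq(19) — queue <97,88,19>
step 4: op4 deq() → 97 — queue <88,19>
step 5: op5 enq(39) — queue <88,19,39>
step 6: op6 enq(15) — queue <88,19,39,15>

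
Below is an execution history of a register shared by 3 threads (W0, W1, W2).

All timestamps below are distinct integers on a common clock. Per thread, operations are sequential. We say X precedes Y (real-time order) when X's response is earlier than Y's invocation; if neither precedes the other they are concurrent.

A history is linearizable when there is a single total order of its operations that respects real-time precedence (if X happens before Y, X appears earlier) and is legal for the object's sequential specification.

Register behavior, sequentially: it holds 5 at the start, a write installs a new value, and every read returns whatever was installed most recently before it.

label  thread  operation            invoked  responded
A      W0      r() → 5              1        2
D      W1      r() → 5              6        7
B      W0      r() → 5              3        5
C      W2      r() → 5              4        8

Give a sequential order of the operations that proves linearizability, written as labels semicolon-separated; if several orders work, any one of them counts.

after step 1 (A r() → 5): value 5
after step 2 (B r() → 5): value 5
after step 3 (C r() → 5): value 5
after step 4 (D r() → 5): value 5

A; B; C; D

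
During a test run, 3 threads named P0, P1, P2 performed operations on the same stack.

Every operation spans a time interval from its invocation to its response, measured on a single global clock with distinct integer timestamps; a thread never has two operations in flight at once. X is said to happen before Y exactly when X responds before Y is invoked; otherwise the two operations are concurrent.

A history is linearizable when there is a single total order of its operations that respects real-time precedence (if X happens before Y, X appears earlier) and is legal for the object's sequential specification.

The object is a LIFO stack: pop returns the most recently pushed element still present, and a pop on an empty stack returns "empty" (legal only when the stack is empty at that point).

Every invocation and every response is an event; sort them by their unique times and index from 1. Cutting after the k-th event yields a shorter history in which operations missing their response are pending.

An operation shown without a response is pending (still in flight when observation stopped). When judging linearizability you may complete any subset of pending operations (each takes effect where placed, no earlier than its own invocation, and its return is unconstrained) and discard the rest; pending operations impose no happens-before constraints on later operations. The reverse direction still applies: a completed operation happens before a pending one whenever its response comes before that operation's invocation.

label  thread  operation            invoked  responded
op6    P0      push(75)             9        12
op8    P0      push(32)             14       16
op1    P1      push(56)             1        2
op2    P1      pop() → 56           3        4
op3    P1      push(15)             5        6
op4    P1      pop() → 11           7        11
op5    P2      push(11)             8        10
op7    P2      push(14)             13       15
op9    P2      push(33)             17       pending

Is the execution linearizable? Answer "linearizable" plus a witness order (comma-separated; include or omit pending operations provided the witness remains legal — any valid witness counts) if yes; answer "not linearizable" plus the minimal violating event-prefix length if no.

linearizable — witness: op1, op2, op3, op5, op4, op6, op7, op8

step 1: op1 push(56) — stack <56>
step 2: op2 pop() → 56 — stack <>
step 3: op3 push(15) — stack <15>
step 4: op5 push(11) — stack <15,11>
step 5: op4 pop() → 11 — stack <15>
step 6: op6 push(75) — stack <15,75>
step 7: op7 push(14) — stack <15,75,14>
step 8: op8 push(32) — stack <15,75,14,32>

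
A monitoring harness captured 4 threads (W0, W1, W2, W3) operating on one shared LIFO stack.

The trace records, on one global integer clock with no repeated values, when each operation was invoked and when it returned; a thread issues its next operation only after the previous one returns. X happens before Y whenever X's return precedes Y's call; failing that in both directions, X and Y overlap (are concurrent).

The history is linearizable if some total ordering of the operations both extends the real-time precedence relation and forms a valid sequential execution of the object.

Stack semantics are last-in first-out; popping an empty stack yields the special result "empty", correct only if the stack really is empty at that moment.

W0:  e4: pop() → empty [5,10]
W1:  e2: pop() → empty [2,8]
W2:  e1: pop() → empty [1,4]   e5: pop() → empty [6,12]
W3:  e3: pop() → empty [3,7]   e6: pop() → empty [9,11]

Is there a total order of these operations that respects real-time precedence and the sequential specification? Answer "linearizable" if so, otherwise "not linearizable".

one valid linearization: e1, e2, e3, e4, e5, e6
step 1: e1 pop() → empty — stack <>
step 2: e2 pop() → empty — stack <>
step 3: e3 pop() → empty — stack <>
step 4: e4 pop() → empty — stack <>
step 5: e5 pop() → empty — stack <>
step 6: e6 pop() → empty — stack <>

linearizable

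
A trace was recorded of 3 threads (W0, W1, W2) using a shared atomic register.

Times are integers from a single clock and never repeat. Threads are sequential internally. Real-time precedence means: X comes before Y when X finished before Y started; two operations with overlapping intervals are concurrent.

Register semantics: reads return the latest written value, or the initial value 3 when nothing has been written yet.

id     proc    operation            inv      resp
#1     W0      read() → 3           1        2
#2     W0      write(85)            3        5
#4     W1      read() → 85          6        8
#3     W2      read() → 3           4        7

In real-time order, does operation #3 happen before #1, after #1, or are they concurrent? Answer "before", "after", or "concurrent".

after

#3 spans [4,7], #1 spans [1,2]
resp(#1)=2 < inv(#3)=4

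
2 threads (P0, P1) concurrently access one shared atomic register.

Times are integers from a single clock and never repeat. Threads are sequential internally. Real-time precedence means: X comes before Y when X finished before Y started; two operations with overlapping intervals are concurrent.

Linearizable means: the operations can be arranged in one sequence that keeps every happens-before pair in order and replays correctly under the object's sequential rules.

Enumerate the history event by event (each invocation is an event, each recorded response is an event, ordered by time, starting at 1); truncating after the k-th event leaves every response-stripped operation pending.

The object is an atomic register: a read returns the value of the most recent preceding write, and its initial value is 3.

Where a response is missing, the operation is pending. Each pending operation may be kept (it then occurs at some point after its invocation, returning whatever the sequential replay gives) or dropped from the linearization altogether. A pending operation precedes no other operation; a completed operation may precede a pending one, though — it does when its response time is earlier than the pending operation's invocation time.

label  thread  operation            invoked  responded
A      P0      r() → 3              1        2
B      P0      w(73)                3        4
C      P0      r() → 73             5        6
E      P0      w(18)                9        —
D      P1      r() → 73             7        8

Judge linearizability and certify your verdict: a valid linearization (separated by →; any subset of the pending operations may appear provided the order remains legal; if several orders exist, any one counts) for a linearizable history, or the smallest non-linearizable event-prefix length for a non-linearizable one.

linearizable — witness: A → B → C → D

1. A r() → 3, leaving value 3
2. B w(73), leaving value 73
3. C r() → 73, leaving value 73
4. D r() → 73, leaving value 73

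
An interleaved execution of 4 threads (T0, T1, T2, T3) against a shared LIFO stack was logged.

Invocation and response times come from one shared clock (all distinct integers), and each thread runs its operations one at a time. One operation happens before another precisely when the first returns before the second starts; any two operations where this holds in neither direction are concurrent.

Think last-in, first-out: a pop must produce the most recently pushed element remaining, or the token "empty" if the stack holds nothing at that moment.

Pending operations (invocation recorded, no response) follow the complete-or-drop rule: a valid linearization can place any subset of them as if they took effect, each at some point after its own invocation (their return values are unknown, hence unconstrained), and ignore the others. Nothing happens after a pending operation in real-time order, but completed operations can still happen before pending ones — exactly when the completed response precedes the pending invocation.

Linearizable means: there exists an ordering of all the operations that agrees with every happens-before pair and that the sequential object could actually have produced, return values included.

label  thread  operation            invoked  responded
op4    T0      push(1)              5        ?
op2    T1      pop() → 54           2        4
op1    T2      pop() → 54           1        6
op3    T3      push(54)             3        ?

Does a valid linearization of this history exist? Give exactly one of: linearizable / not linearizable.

not linearizable

already the first 6 events (up to op1's response at time 6) admit no linearization; the first 5 still do
checked exhaustively: 2 real-time-consistent orders of 2 completed operations, zero legal LIFO stack replays
no escape via the 2 pending operations (op3, op4): every completion choice fails
sample order op1, op2 (pending dropped) stalls at step 1 — op1 pop() → 54 has no legal effect
sample order op2, op1 (pending dropped) stalls at step 1 — op2 pop() → 54 has no legal effect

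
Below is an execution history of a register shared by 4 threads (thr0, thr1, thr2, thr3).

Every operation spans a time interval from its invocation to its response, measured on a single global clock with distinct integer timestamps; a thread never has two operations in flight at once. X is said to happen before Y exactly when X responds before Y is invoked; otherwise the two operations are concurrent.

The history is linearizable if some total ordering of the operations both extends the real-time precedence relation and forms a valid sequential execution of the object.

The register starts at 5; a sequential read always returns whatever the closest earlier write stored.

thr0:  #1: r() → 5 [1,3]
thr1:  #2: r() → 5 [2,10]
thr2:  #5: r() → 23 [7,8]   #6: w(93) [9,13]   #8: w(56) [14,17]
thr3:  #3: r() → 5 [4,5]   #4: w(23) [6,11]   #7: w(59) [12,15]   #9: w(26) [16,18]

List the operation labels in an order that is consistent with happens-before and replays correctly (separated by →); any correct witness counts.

step 1: #1 r() → 5 — value 5
step 2: #2 r() → 5 — value 5
step 3: #3 r() → 5 — value 5
step 4: #4 w(23) — value 23
step 5: #5 r() → 23 — value 23
step 6: #6 w(93) — value 93
step 7: #7 w(59) — value 59
step 8: #8 w(56) — value 56
step 9: #9 w(26) — value 26

#1 → #2 → #3 → #4 → #5 → #6 → #7 → #8 → #9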